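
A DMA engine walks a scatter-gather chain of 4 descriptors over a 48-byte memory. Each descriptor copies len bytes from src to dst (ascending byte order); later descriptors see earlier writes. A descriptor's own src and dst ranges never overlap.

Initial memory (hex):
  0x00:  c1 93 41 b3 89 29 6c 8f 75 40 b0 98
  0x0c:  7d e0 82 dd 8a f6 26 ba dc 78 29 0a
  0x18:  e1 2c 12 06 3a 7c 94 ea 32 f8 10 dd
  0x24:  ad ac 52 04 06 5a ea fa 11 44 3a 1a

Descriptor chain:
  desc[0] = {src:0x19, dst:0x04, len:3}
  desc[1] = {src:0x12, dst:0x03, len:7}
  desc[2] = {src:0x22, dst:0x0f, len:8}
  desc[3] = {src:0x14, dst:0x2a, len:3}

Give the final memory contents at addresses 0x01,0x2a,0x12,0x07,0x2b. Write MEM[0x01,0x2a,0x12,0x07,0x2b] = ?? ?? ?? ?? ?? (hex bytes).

#0 dst[0x04+3] := {0x2c,0x12,0x06}
#1 dst[0x03+7] := {0x26,0xba,0xdc,0x78,0x29,0x0a,0xe1}
#2 dst[0x0f+8] := {0x10,0xdd,0xad,0xac,0x52,0x04,0x06,0x5a}
#3 dst[0x2a+3] := {0x04,0x06,0x5a}
query mem[0x01]=0x93, mem[0x2a]=0x04, mem[0x12]=0xac, mem[0x07]=0x29, mem[0x2b]=0x06

MEM[0x01,0x2a,0x12,0x07,0x2b] = 93 04 ac 29 06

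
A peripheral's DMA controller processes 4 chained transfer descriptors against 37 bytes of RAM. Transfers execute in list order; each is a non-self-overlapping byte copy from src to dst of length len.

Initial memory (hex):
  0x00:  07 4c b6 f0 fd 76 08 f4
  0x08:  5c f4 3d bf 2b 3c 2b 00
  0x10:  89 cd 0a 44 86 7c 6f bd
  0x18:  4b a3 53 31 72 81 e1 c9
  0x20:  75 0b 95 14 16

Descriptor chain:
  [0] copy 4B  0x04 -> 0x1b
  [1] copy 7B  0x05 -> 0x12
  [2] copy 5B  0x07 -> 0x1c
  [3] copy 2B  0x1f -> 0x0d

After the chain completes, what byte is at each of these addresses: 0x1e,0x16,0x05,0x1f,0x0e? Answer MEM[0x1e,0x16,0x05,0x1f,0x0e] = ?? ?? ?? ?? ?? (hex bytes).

MEM[0x1e,0x16,0x05,0x1f,0x0e] = f4 f4 76 3d bf

#0 dst[0x1b+4] := {0xfd,0x76,0x08,0xf4}
#1 dst[0x12+7] := {0x76,0x08,0xf4,0x5c,0xf4,0x3d,0xbf}
#2 dst[0x1c+5] := {0xf4,0x5c,0xf4,0x3d,0xbf}
#3 dst[0x0d+2] := {0x3d,0xbf}
query mem[0x1e]=0xf4, mem[0x16]=0xf4, mem[0x05]=0x76, mem[0x1f]=0x3d, mem[0x0e]=0xbf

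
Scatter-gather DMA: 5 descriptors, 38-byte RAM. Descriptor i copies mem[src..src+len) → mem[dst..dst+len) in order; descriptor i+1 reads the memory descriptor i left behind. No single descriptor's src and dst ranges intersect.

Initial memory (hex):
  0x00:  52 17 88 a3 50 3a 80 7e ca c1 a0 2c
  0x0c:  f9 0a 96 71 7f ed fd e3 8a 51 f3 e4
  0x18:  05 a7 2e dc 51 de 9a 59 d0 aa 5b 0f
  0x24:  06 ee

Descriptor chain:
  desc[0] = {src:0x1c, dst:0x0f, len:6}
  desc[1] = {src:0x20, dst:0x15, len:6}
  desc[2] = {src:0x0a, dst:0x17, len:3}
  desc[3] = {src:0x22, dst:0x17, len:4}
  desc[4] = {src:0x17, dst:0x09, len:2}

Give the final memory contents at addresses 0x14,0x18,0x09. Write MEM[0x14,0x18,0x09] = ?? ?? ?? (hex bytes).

MEM[0x14,0x18,0x09] = aa 0f 5b

[0] 0x1c->0x0f len=6 : 51 de 9a 59 d0 aa
[1] 0x20->0x15 len=6 : d0 aa 5b 0f 06 ee
[2] 0x0a->0x17 len=3 : a0 2c f9
[3] 0x22->0x17 len=4 : 5b 0f 06 ee
[4] 0x17->0x09 len=2 : 5b 0f
query mem[0x14]=0xaa, mem[0x18]=0x0f, mem[0x09]=0x5b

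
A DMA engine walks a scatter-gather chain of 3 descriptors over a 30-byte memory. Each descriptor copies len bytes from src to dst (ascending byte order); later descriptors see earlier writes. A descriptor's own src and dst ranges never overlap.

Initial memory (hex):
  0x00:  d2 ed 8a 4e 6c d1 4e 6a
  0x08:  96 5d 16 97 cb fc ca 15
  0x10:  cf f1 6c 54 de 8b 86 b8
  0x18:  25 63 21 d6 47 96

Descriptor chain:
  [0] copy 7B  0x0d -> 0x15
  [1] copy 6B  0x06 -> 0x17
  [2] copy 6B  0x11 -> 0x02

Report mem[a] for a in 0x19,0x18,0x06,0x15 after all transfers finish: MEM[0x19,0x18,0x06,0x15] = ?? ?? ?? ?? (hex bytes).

MEM[0x19,0x18,0x06,0x15] = 96 6a fc fc

[0] 0x0d->0x15 len=7 : fc ca 15 cf f1 6c 54
[1] 0x06->0x17 len=6 : 4e 6a 96 5d 16 97
[2] 0x11->0x02 len=6 : f1 6c 54 de fc ca
query mem[0x19]=0x96, mem[0x18]=0x6a, mem[0x06]=0xfc, mem[0x15]=0xfc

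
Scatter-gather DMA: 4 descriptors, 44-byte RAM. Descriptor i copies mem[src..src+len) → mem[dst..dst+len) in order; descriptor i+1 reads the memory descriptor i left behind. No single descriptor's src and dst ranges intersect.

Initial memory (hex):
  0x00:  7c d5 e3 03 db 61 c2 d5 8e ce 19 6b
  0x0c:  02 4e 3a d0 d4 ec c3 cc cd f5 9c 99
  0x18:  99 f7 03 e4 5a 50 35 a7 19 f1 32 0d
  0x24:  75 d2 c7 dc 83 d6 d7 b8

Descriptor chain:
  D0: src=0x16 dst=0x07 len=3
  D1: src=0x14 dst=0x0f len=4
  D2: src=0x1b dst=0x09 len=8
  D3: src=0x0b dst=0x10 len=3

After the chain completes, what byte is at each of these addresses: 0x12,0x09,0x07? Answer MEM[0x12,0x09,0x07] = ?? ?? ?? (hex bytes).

D0: mem[0x07..0x09] <- [9c 99 99]
D1: mem[0x0f..0x12] <- [cd f5 9c 99]
D2: mem[0x09..0x10] <- [e4 5a 50 35 a7 19 f1 32]
D3: mem[0x10..0x12] <- [50 35 a7]
query mem[0x12]=0xa7, mem[0x09]=0xe4, mem[0x07]=0x9c

MEM[0x12,0x09,0x07] = a7 e4 9c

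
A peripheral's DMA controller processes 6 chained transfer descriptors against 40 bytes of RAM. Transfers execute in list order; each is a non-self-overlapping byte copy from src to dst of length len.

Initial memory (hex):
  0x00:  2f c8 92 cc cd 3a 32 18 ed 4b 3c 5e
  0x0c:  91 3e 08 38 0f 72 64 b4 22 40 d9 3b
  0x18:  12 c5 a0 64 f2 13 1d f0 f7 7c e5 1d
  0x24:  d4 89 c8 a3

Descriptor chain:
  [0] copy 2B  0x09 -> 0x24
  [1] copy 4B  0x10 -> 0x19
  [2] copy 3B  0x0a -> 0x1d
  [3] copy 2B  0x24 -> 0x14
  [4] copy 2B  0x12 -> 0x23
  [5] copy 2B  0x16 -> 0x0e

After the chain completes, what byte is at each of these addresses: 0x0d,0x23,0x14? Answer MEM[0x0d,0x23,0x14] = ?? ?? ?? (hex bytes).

#0 dst[0x24+2] := {0x4b,0x3c}
#1 dst[0x19+4] := {0x0f,0x72,0x64,0xb4}
#2 dst[0x1d+3] := {0x3c,0x5e,0x91}
#3 dst[0x14+2] := {0x4b,0x3c}
#4 dst[0x23+2] := {0x64,0xb4}
#5 dst[0x0e+2] := {0xd9,0x3b}
query mem[0x0d]=0x3e, mem[0x23]=0x64, mem[0x14]=0x4b

MEM[0x0d,0x23,0x14] = 3e 64 4b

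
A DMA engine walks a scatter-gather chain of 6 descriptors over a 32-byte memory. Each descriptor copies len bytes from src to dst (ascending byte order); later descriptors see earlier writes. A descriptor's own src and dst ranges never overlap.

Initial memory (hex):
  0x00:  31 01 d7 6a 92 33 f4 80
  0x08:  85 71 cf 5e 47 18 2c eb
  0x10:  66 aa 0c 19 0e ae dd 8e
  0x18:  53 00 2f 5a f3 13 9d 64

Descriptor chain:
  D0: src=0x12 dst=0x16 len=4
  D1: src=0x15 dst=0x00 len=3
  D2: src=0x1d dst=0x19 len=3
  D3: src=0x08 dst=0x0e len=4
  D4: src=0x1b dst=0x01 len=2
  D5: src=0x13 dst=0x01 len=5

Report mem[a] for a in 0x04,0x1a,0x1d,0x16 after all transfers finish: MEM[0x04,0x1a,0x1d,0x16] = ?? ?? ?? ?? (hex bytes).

  after D0: wrote 4B at 0x16 = 0c190eae
  after D1: wrote 3B at 0x00 = ae0c19
  after D2: wrote 3B at 0x19 = 139d64
  after D3: wrote 4B at 0x0e = 8571cf5e
  after D4: wrote 2B at 0x01 = 64f3
  after D5: wrote 5B at 0x01 = 190eae0c19
query mem[0x04]=0x0c, mem[0x1a]=0x9d, mem[0x1d]=0x13, mem[0x16]=0x0c

MEM[0x04,0x1a,0x1d,0x16] = 0c 9d 13 0c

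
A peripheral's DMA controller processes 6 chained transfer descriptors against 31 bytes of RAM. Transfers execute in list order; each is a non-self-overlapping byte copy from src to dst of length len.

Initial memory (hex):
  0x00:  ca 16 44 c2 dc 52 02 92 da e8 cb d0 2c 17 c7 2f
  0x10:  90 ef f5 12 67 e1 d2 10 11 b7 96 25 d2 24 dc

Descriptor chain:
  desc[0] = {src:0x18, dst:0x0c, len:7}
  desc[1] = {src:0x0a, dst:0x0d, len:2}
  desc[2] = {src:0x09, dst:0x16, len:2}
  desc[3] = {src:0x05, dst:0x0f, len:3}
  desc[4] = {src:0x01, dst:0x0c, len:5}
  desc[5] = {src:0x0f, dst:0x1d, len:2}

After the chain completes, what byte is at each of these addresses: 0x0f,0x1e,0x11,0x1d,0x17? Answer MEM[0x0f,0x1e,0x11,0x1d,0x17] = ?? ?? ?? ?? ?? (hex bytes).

[0] 0x18->0x0c len=7 : 11 b7 96 25 d2 24 dc
[1] 0x0a->0x0d len=2 : cb d0
[2] 0x09->0x16 len=2 : e8 cb
[3] 0x05->0x0f len=3 : 52 02 92
[4] 0x01->0x0c len=5 : 16 44 c2 dc 52
[5] 0x0f->0x1d len=2 : dc 52
query mem[0x0f]=0xdc, mem[0x1e]=0x52, mem[0x11]=0x92, mem[0x1d]=0xdc, mem[0x17]=0xcb

MEM[0x0f,0x1e,0x11,0x1d,0x17] = dc 52 92 dc cb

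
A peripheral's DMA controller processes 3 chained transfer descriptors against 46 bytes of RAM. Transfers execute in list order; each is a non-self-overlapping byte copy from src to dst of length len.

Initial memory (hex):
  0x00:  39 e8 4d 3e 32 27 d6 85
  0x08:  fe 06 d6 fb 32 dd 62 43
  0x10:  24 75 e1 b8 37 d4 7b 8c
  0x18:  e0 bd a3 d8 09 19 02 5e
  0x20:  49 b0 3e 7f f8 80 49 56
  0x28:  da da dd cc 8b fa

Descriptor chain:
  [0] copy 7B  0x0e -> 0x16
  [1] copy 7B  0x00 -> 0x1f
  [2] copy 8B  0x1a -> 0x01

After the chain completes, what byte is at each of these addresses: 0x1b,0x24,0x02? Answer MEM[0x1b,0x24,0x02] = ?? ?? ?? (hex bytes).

[0] 0x0e->0x16 len=7 : 62 43 24 75 e1 b8 37
[1] 0x00->0x1f len=7 : 39 e8 4d 3e 32 27 d6
[2] 0x1a->0x01 len=8 : e1 b8 37 19 02 39 e8 4d
query mem[0x1b]=0xb8, mem[0x24]=0x27, mem[0x02]=0xb8

MEM[0x1b,0x24,0x02] = b8 27 b8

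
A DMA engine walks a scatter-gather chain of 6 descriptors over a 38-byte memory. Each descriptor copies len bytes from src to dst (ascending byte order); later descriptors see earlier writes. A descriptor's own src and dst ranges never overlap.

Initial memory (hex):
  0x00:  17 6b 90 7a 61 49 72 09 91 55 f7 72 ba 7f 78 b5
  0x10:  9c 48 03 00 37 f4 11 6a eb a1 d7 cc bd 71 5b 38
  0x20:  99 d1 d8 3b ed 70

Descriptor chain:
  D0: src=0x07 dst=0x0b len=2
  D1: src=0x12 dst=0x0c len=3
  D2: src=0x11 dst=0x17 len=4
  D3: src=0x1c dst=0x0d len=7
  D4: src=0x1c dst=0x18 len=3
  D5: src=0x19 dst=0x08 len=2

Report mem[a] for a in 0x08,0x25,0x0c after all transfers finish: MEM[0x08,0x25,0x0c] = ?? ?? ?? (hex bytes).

MEM[0x08,0x25,0x0c] = 71 70 03

[0] 0x07->0x0b len=2 : 09 91
[1] 0x12->0x0c len=3 : 03 00 37
[2] 0x11->0x17 len=4 : 48 03 00 37
[3] 0x1c->0x0d len=7 : bd 71 5b 38 99 d1 d8
[4] 0x1c->0x18 len=3 : bd 71 5b
[5] 0x19->0x08 len=2 : 71 5b
query mem[0x08]=0x71, mem[0x25]=0x70, mem[0x0c]=0x03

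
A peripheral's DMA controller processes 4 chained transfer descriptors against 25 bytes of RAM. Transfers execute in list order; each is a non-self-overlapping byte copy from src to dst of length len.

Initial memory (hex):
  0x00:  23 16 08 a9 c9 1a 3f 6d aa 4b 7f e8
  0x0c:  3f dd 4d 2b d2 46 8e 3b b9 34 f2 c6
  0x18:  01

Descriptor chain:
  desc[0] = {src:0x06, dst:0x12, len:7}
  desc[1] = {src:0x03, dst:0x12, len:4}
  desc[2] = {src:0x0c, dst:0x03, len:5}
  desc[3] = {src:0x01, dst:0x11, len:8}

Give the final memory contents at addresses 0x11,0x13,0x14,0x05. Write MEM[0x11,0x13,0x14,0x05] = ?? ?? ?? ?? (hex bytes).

MEM[0x11,0x13,0x14,0x05] = 16 3f dd 4d

D0: mem[0x12..0x18] <- [3f 6d aa 4b 7f e8 3f]
D1: mem[0x12..0x15] <- [a9 c9 1a 3f]
D2: mem[0x03..0x07] <- [3f dd 4d 2b d2]
D3: mem[0x11..0x18] <- [16 08 3f dd 4d 2b d2 aa]
query mem[0x11]=0x16, mem[0x13]=0x3f, mem[0x14]=0xdd, mem[0x05]=0x4d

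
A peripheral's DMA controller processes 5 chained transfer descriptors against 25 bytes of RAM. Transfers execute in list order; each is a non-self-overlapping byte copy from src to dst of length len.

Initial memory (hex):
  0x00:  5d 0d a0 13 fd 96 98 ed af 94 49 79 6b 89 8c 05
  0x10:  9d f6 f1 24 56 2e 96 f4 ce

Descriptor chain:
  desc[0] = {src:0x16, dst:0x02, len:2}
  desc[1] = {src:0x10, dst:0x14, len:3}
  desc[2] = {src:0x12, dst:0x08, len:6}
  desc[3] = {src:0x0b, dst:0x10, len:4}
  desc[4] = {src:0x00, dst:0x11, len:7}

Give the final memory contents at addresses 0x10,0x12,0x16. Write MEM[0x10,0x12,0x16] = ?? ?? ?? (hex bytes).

MEM[0x10,0x12,0x16] = f6 0d 96

  after D0: wrote 2B at 0x02 = 96f4
  after D1: wrote 3B at 0x14 = 9df6f1
  after D2: wrote 6B at 0x08 = f1249df6f1f4
  after D3: wrote 4B at 0x10 = f6f1f48c
  after D4: wrote 7B at 0x11 = 5d0d96f4fd9698
query mem[0x10]=0xf6, mem[0x12]=0x0d, mem[0x16]=0x96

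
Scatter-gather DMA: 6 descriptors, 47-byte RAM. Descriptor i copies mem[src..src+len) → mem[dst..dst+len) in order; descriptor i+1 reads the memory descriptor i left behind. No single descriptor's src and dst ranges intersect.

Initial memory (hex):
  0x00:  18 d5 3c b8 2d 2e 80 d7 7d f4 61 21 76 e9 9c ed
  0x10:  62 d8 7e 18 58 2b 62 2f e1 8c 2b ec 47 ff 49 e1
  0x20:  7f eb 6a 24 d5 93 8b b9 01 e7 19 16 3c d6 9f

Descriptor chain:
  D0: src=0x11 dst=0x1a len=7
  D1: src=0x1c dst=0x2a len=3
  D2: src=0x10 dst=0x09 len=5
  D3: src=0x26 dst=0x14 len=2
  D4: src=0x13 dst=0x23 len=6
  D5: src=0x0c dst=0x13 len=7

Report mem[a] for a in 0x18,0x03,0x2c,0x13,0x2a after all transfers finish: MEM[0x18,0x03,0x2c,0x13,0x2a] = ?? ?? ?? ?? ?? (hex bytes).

  after D0: wrote 7B at 0x1a = d87e18582b622f
  after D1: wrote 3B at 0x2a = 18582b
  after D2: wrote 5B at 0x09 = 62d87e1858
  after D3: wrote 2B at 0x14 = 8bb9
  after D4: wrote 6B at 0x23 = 188bb9622fe1
  after D5: wrote 7B at 0x13 = 18589ced62d87e
query mem[0x18]=0xd8, mem[0x03]=0xb8, mem[0x2c]=0x2b, mem[0x13]=0x18, mem[0x2a]=0x18

MEM[0x18,0x03,0x2c,0x13,0x2a] = d8 b8 2b 18 18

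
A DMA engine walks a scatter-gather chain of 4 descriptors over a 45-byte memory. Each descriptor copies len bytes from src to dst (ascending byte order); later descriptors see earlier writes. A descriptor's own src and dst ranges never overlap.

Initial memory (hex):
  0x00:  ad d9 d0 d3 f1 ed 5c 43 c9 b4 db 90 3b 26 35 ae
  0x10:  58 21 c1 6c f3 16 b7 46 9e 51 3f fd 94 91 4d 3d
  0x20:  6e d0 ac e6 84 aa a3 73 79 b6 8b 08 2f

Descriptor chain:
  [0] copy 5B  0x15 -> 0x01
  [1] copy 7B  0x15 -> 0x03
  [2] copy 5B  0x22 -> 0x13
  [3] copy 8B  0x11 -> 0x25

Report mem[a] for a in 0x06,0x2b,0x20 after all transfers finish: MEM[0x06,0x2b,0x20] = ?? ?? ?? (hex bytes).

MEM[0x06,0x2b,0x20] = 9e a3 6e

#0 dst[0x01+5] := {0x16,0xb7,0x46,0x9e,0x51}
#1 dst[0x03+7] := {0x16,0xb7,0x46,0x9e,0x51,0x3f,0xfd}
#2 dst[0x13+5] := {0xac,0xe6,0x84,0xaa,0xa3}
#3 dst[0x25+8] := {0x21,0xc1,0xac,0xe6,0x84,0xaa,0xa3,0x9e}
query mem[0x06]=0x9e, mem[0x2b]=0xa3, mem[0x20]=0x6e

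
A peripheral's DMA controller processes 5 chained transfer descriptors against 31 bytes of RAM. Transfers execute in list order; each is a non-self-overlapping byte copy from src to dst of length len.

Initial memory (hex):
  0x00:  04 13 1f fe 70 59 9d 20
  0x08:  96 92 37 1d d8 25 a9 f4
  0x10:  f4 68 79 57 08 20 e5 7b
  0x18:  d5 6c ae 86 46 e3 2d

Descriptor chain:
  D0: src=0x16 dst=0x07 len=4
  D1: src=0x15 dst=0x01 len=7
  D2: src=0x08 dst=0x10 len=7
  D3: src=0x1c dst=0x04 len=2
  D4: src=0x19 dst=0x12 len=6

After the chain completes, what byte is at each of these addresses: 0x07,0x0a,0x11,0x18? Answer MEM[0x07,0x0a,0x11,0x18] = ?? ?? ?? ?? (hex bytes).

#0 dst[0x07+4] := {0xe5,0x7b,0xd5,0x6c}
#1 dst[0x01+7] := {0x20,0xe5,0x7b,0xd5,0x6c,0xae,0x86}
#2 dst[0x10+7] := {0x7b,0xd5,0x6c,0x1d,0xd8,0x25,0xa9}
#3 dst[0x04+2] := {0x46,0xe3}
#4 dst[0x12+6] := {0x6c,0xae,0x86,0x46,0xe3,0x2d}
query mem[0x07]=0x86, mem[0x0a]=0x6c, mem[0x11]=0xd5, mem[0x18]=0xd5

MEM[0x07,0x0a,0x11,0x18] = 86 6c d5 d5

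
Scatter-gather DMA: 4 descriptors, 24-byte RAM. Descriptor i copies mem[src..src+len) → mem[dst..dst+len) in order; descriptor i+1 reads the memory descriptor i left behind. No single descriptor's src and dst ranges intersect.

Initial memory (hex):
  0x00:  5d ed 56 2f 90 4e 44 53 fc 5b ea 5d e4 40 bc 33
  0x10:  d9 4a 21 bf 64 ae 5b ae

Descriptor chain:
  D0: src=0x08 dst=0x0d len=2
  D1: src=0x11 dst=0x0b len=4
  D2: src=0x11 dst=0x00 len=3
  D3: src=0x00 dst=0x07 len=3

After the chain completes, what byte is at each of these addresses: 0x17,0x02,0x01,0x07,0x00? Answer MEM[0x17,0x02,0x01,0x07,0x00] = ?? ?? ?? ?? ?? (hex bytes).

MEM[0x17,0x02,0x01,0x07,0x00] = ae bf 21 4a 4a

[0] 0x08->0x0d len=2 : fc 5b
[1] 0x11->0x0b len=4 : 4a 21 bf 64
[2] 0x11->0x00 len=3 : 4a 21 bf
[3] 0x00->0x07 len=3 : 4a 21 bf
query mem[0x17]=0xae, mem[0x02]=0xbf, mem[0x01]=0x21, mem[0x07]=0x4a, mem[0x00]=0x4a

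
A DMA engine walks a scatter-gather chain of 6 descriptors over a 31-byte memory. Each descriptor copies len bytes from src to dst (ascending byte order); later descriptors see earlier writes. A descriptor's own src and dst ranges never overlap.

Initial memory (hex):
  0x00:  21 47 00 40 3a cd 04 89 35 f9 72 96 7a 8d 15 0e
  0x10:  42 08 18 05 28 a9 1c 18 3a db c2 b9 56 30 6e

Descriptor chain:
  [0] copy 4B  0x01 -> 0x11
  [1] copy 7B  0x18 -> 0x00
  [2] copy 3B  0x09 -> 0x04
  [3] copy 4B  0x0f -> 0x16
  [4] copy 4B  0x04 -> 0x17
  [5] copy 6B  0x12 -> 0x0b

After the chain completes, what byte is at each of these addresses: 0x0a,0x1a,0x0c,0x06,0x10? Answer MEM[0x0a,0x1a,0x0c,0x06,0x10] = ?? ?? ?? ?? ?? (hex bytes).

MEM[0x0a,0x1a,0x0c,0x06,0x10] = 72 89 40 96 f9

#0 dst[0x11+4] := {0x47,0x00,0x40,0x3a}
#1 dst[0x00+7] := {0x3a,0xdb,0xc2,0xb9,0x56,0x30,0x6e}
#2 dst[0x04+3] := {0xf9,0x72,0x96}
#3 dst[0x16+4] := {0x0e,0x42,0x47,0x00}
#4 dst[0x17+4] := {0xf9,0x72,0x96,0x89}
#5 dst[0x0b+6] := {0x00,0x40,0x3a,0xa9,0x0e,0xf9}
query mem[0x0a]=0x72, mem[0x1a]=0x89, mem[0x0c]=0x40, mem[0x06]=0x96, mem[0x10]=0xf9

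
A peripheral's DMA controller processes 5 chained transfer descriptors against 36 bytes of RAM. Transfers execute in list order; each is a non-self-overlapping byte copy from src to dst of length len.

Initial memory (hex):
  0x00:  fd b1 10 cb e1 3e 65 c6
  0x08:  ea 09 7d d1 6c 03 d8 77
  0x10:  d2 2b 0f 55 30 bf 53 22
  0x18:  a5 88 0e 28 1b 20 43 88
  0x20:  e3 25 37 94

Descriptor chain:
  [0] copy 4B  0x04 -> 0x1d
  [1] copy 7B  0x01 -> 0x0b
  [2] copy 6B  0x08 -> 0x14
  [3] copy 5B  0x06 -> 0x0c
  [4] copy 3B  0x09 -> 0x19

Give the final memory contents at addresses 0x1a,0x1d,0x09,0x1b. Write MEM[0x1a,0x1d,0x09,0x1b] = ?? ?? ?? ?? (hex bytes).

D0: mem[0x1d..0x20] <- [e1 3e 65 c6]
D1: mem[0x0b..0x11] <- [b1 10 cb e1 3e 65 c6]
D2: mem[0x14..0x19] <- [ea 09 7d b1 10 cb]
D3: mem[0x0c..0x10] <- [65 c6 ea 09 7d]
D4: mem[0x19..0x1b] <- [09 7d b1]
query mem[0x1a]=0x7d, mem[0x1d]=0xe1, mem[0x09]=0x09, mem[0x1b]=0xb1

MEM[0x1a,0x1d,0x09,0x1b] = 7d e1 09 b1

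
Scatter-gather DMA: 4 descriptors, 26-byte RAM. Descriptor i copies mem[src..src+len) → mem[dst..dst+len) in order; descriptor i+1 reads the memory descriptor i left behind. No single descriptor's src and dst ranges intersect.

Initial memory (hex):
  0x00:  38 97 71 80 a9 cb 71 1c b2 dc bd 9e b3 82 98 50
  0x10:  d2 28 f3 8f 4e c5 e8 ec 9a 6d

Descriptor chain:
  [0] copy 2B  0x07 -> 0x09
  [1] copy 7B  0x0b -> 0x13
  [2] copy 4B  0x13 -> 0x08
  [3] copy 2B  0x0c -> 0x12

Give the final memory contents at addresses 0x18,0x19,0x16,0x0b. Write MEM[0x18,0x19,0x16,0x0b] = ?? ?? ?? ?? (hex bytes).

MEM[0x18,0x19,0x16,0x0b] = d2 28 98 98

  after D0: wrote 2B at 0x09 = 1cb2
  after D1: wrote 7B at 0x13 = 9eb3829850d228
  after D2: wrote 4B at 0x08 = 9eb38298
  after D3: wrote 2B at 0x12 = b382
query mem[0x18]=0xd2, mem[0x19]=0x28, mem[0x16]=0x98, mem[0x0b]=0x98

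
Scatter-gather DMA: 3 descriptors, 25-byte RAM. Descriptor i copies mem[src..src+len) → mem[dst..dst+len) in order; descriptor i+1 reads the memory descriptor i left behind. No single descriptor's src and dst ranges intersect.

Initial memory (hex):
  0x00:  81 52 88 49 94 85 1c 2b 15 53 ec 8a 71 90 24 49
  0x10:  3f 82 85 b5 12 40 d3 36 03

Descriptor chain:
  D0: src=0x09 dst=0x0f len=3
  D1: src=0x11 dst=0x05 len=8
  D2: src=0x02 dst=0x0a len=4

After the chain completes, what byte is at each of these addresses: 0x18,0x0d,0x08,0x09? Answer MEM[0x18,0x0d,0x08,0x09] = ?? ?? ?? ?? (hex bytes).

MEM[0x18,0x0d,0x08,0x09] = 03 8a 12 40

[0] 0x09->0x0f len=3 : 53 ec 8a
[1] 0x11->0x05 len=8 : 8a 85 b5 12 40 d3 36 03
[2] 0x02->0x0a len=4 : 88 49 94 8a
query mem[0x18]=0x03, mem[0x0d]=0x8a, mem[0x08]=0x12, mem[0x09]=0x40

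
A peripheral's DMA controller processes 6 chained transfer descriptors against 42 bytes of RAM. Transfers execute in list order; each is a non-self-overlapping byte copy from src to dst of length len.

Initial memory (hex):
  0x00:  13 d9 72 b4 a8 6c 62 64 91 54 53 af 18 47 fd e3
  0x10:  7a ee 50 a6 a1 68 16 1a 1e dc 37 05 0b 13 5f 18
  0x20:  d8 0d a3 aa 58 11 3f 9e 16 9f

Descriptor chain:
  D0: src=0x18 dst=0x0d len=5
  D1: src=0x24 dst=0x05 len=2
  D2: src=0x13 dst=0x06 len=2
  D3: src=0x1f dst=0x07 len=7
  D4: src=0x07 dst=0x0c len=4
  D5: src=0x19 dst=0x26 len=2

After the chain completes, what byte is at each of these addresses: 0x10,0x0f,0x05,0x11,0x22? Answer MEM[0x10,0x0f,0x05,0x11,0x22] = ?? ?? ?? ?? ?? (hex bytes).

D0: mem[0x0d..0x11] <- [1e dc 37 05 0b]
D1: mem[0x05..0x06] <- [58 11]
D2: mem[0x06..0x07] <- [a6 a1]
D3: mem[0x07..0x0d] <- [18 d8 0d a3 aa 58 11]
D4: mem[0x0c..0x0f] <- [18 d8 0d a3]
D5: mem[0x26..0x27] <- [dc 37]
query mem[0x10]=0x05, mem[0x0f]=0xa3, mem[0x05]=0x58, mem[0x11]=0x0b, mem[0x22]=0xa3

MEM[0x10,0x0f,0x05,0x11,0x22] = 05 a3 58 0b a3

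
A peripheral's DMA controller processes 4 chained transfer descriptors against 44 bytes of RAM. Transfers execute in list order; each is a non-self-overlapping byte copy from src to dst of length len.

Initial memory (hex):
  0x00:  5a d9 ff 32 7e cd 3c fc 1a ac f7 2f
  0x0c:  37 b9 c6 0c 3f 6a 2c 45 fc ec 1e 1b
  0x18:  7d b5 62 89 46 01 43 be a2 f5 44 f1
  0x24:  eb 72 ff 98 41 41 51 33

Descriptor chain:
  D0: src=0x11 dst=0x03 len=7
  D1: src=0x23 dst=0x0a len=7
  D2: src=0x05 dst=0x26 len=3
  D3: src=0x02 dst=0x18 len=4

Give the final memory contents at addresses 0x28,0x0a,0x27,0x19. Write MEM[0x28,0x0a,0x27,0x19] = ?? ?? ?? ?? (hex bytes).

MEM[0x28,0x0a,0x27,0x19] = ec f1 fc 6a

D0: mem[0x03..0x09] <- [6a 2c 45 fc ec 1e 1b]
D1: mem[0x0a..0x10] <- [f1 eb 72 ff 98 41 41]
D2: mem[0x26..0x28] <- [45 fc ec]
D3: mem[0x18..0x1b] <- [ff 6a 2c 45]
query mem[0x28]=0xec, mem[0x0a]=0xf1, mem[0x27]=0xfc, mem[0x19]=0x6a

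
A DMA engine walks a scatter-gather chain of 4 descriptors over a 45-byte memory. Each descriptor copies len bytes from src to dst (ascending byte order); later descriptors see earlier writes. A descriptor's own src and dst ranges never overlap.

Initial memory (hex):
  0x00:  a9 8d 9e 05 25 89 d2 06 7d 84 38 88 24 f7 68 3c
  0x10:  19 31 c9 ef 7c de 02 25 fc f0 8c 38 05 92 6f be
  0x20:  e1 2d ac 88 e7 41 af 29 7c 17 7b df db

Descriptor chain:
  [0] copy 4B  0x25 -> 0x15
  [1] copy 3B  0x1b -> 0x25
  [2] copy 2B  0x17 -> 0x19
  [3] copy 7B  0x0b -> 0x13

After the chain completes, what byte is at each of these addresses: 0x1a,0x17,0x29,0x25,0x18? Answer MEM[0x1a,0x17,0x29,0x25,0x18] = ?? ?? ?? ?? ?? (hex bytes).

MEM[0x1a,0x17,0x29,0x25,0x18] = 7c 3c 17 38 19

  after D0: wrote 4B at 0x15 = 41af297c
  after D1: wrote 3B at 0x25 = 380592
  after D2: wrote 2B at 0x19 = 297c
  after D3: wrote 7B at 0x13 = 8824f7683c1931
query mem[0x1a]=0x7c, mem[0x17]=0x3c, mem[0x29]=0x17, mem[0x25]=0x38, mem[0x18]=0x19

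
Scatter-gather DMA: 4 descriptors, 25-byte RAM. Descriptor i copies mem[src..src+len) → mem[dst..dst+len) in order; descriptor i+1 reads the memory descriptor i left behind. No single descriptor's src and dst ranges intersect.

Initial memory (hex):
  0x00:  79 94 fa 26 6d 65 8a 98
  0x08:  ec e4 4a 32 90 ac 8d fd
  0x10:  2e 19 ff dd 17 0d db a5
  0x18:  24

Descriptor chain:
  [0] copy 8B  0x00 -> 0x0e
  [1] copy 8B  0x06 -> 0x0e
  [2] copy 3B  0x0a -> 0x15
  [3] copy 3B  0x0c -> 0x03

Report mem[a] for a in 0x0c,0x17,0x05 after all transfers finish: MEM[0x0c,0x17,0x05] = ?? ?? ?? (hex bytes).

MEM[0x0c,0x17,0x05] = 90 90 8a

#0 dst[0x0e+8] := {0x79,0x94,0xfa,0x26,0x6d,0x65,0x8a,0x98}
#1 dst[0x0e+8] := {0x8a,0x98,0xec,0xe4,0x4a,0x32,0x90,0xac}
#2 dst[0x15+3] := {0x4a,0x32,0x90}
#3 dst[0x03+3] := {0x90,0xac,0x8a}
query mem[0x0c]=0x90, mem[0x17]=0x90, mem[0x05]=0x8a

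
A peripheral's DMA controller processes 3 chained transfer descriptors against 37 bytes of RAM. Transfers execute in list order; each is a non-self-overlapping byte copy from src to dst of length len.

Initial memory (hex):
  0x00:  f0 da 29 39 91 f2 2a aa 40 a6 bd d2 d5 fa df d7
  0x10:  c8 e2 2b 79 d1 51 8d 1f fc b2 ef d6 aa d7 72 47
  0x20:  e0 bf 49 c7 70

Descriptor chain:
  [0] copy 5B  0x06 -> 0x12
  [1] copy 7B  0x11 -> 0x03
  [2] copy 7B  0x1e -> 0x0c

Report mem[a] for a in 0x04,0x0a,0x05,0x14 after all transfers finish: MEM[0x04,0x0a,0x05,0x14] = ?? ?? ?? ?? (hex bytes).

  after D0: wrote 5B at 0x12 = 2aaa40a6bd
  after D1: wrote 7B at 0x03 = e22aaa40a6bd1f
  after D2: wrote 7B at 0x0c = 7247e0bf49c770
query mem[0x04]=0x2a, mem[0x0a]=0xbd, mem[0x05]=0xaa, mem[0x14]=0x40

MEM[0x04,0x0a,0x05,0x14] = 2a bd aa 40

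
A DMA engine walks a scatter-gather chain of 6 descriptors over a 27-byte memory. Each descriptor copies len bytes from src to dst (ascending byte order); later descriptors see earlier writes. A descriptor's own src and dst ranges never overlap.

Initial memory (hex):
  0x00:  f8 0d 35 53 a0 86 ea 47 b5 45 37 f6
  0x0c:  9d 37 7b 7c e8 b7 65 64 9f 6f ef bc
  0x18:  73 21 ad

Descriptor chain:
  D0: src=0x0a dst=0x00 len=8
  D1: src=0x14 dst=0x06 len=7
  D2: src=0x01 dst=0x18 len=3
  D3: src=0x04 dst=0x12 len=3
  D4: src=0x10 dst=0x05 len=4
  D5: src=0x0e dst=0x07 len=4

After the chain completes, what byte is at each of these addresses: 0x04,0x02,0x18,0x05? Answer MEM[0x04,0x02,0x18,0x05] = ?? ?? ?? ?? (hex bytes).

  after D0: wrote 8B at 0x00 = 37f69d377b7ce8b7
  after D1: wrote 7B at 0x06 = 9f6fefbc7321ad
  after D2: wrote 3B at 0x18 = f69d37
  after D3: wrote 3B at 0x12 = 7b7c9f
  after D4: wrote 4B at 0x05 = e8b77b7c
  after D5: wrote 4B at 0x07 = 7b7ce8b7
query mem[0x04]=0x7b, mem[0x02]=0x9d, mem[0x18]=0xf6, mem[0x05]=0xe8

MEM[0x04,0x02,0x18,0x05] = 7b 9d f6 e8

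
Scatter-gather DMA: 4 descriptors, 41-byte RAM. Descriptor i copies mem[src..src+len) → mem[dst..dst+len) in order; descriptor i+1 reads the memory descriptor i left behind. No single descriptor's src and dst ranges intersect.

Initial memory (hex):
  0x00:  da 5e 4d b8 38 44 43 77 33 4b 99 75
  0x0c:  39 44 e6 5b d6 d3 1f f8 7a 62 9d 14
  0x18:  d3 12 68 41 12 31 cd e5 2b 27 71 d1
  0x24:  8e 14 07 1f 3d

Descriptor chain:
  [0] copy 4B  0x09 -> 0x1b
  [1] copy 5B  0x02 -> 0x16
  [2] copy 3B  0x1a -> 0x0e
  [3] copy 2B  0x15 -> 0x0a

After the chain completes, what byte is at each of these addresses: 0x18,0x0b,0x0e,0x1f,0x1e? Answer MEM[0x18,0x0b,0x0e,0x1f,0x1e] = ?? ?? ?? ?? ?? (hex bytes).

MEM[0x18,0x0b,0x0e,0x1f,0x1e] = 38 4d 43 e5 39

  after D0: wrote 4B at 0x1b = 4b997539
  after D1: wrote 5B at 0x16 = 4db8384443
  after D2: wrote 3B at 0x0e = 434b99
  after D3: wrote 2B at 0x0a = 624d
query mem[0x18]=0x38, mem[0x0b]=0x4d, mem[0x0e]=0x43, mem[0x1f]=0xe5, mem[0x1e]=0x39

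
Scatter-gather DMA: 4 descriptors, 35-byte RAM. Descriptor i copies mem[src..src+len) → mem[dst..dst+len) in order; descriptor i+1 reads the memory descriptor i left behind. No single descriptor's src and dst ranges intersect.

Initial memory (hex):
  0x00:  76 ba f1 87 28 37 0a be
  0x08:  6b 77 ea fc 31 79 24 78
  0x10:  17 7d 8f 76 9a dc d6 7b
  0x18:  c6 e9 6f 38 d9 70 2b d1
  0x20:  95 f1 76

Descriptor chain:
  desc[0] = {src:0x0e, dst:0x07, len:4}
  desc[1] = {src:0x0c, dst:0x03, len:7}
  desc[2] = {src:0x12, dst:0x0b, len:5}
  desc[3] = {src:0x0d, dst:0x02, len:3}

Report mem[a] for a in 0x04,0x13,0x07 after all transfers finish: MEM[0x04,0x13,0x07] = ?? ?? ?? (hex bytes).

MEM[0x04,0x13,0x07] = d6 76 17

#0 dst[0x07+4] := {0x24,0x78,0x17,0x7d}
#1 dst[0x03+7] := {0x31,0x79,0x24,0x78,0x17,0x7d,0x8f}
#2 dst[0x0b+5] := {0x8f,0x76,0x9a,0xdc,0xd6}
#3 dst[0x02+3] := {0x9a,0xdc,0xd6}
query mem[0x04]=0xd6, mem[0x13]=0x76, mem[0x07]=0x17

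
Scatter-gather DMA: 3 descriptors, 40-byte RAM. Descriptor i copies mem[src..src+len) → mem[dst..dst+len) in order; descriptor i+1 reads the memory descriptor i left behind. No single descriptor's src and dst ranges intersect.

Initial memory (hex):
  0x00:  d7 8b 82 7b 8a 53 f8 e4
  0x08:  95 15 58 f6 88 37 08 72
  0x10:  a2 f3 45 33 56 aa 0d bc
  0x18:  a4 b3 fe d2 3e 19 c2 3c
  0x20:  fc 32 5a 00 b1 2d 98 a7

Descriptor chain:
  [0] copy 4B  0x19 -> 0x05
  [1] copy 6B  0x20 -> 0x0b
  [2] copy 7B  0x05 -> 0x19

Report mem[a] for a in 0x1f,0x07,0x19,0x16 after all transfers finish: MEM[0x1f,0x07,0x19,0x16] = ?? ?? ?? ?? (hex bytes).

MEM[0x1f,0x07,0x19,0x16] = fc d2 b3 0d

D0: mem[0x05..0x08] <- [b3 fe d2 3e]
D1: mem[0x0b..0x10] <- [fc 32 5a 00 b1 2d]
D2: mem[0x19..0x1f] <- [b3 fe d2 3e 15 58 fc]
query mem[0x1f]=0xfc, mem[0x07]=0xd2, mem[0x19]=0xb3, mem[0x16]=0x0d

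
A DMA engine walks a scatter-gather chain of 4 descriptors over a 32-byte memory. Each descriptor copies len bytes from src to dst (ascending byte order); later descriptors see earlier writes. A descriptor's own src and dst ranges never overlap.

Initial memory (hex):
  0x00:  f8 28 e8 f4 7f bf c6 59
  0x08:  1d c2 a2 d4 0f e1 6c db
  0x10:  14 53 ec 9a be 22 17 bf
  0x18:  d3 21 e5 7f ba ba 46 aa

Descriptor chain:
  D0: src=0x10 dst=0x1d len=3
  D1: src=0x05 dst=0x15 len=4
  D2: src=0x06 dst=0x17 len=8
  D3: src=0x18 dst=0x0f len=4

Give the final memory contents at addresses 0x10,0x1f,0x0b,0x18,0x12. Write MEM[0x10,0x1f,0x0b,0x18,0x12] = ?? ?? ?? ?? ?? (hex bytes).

[0] 0x10->0x1d len=3 : 14 53 ec
[1] 0x05->0x15 len=4 : bf c6 59 1d
[2] 0x06->0x17 len=8 : c6 59 1d c2 a2 d4 0f e1
[3] 0x18->0x0f len=4 : 59 1d c2 a2
query mem[0x10]=0x1d, mem[0x1f]=0xec, mem[0x0b]=0xd4, mem[0x18]=0x59, mem[0x12]=0xa2

MEM[0x10,0x1f,0x0b,0x18,0x12] = 1d ec d4 59 a2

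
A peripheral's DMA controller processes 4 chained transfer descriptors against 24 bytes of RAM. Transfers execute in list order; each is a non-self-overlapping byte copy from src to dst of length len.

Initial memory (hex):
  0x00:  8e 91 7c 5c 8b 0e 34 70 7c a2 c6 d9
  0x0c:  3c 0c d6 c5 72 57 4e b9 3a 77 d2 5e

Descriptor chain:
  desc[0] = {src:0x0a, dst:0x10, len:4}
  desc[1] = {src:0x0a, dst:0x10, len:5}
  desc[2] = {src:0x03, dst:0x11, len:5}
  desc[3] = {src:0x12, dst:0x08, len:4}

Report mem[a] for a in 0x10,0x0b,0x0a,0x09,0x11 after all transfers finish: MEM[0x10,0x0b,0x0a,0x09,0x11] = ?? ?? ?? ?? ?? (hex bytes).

MEM[0x10,0x0b,0x0a,0x09,0x11] = c6 70 34 0e 5c

#0 dst[0x10+4] := {0xc6,0xd9,0x3c,0x0c}
#1 dst[0x10+5] := {0xc6,0xd9,0x3c,0x0c,0xd6}
#2 dst[0x11+5] := {0x5c,0x8b,0x0e,0x34,0x70}
#3 dst[0x08+4] := {0x8b,0x0e,0x34,0x70}
query mem[0x10]=0xc6, mem[0x0b]=0x70, mem[0x0a]=0x34, mem[0x09]=0x0e, mem[0x11]=0x5c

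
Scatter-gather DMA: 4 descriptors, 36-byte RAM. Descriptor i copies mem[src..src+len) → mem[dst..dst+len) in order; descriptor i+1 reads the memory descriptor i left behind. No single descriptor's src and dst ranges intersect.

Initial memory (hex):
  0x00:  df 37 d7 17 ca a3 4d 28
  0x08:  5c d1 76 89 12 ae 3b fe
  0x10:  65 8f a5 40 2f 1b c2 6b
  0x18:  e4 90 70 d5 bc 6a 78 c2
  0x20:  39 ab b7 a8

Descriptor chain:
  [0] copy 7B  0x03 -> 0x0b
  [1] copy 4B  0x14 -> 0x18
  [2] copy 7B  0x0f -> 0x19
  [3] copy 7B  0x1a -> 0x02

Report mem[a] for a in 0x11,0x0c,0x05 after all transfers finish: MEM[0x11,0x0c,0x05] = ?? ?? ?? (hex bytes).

MEM[0x11,0x0c,0x05] = d1 ca 40

D0: mem[0x0b..0x11] <- [17 ca a3 4d 28 5c d1]
D1: mem[0x18..0x1b] <- [2f 1b c2 6b]
D2: mem[0x19..0x1f] <- [28 5c d1 a5 40 2f 1b]
D3: mem[0x02..0x08] <- [5c d1 a5 40 2f 1b 39]
query mem[0x11]=0xd1, mem[0x0c]=0xca, mem[0x05]=0x40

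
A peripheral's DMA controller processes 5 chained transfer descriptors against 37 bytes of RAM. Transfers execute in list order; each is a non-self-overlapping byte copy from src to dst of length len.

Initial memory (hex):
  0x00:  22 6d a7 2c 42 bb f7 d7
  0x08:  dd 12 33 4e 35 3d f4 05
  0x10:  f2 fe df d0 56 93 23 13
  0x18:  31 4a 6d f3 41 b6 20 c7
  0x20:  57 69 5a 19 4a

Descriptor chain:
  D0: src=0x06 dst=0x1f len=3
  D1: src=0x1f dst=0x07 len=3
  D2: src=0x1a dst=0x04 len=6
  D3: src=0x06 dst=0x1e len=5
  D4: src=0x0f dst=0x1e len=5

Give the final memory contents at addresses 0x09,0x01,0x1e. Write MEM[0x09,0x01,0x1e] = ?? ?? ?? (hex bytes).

MEM[0x09,0x01,0x1e] = f7 6d 05

#0 dst[0x1f+3] := {0xf7,0xd7,0xdd}
#1 dst[0x07+3] := {0xf7,0xd7,0xdd}
#2 dst[0x04+6] := {0x6d,0xf3,0x41,0xb6,0x20,0xf7}
#3 dst[0x1e+5] := {0x41,0xb6,0x20,0xf7,0x33}
#4 dst[0x1e+5] := {0x05,0xf2,0xfe,0xdf,0xd0}
query mem[0x09]=0xf7, mem[0x01]=0x6d, mem[0x1e]=0x05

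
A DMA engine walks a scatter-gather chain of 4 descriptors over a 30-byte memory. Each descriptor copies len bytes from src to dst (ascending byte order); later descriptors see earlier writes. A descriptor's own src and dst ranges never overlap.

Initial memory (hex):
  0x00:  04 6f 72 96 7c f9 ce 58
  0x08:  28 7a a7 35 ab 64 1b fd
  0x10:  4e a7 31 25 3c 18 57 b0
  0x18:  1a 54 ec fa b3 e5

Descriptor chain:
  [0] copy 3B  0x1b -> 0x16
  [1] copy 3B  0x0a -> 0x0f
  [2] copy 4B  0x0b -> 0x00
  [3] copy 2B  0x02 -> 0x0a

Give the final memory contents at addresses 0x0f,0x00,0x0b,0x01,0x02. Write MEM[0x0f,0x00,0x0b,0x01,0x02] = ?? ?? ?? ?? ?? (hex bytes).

MEM[0x0f,0x00,0x0b,0x01,0x02] = a7 35 1b ab 64

  after D0: wrote 3B at 0x16 = fab3e5
  after D1: wrote 3B at 0x0f = a735ab
  after D2: wrote 4B at 0x00 = 35ab641b
  after D3: wrote 2B at 0x0a = 641b
query mem[0x0f]=0xa7, mem[0x00]=0x35, mem[0x0b]=0x1b, mem[0x01]=0xab, mem[0x02]=0x64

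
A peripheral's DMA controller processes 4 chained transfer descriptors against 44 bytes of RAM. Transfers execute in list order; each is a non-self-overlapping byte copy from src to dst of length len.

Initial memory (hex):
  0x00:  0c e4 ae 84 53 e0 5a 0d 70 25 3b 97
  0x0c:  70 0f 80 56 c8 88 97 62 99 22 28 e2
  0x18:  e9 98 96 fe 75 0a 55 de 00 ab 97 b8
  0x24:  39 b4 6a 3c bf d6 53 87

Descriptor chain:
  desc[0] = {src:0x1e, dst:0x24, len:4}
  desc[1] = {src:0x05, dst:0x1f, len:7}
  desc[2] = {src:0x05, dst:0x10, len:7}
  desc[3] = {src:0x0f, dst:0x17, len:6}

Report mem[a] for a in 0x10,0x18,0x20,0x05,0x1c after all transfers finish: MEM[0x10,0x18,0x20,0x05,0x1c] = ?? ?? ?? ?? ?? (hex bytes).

  after D0: wrote 4B at 0x24 = 55de00ab
  after D1: wrote 7B at 0x1f = e05a0d70253b97
  after D2: wrote 7B at 0x10 = e05a0d70253b97
  after D3: wrote 6B at 0x17 = 56e05a0d7025
query mem[0x10]=0xe0, mem[0x18]=0xe0, mem[0x20]=0x5a, mem[0x05]=0xe0, mem[0x1c]=0x25

MEM[0x10,0x18,0x20,0x05,0x1c] = e0 e0 5a e0 25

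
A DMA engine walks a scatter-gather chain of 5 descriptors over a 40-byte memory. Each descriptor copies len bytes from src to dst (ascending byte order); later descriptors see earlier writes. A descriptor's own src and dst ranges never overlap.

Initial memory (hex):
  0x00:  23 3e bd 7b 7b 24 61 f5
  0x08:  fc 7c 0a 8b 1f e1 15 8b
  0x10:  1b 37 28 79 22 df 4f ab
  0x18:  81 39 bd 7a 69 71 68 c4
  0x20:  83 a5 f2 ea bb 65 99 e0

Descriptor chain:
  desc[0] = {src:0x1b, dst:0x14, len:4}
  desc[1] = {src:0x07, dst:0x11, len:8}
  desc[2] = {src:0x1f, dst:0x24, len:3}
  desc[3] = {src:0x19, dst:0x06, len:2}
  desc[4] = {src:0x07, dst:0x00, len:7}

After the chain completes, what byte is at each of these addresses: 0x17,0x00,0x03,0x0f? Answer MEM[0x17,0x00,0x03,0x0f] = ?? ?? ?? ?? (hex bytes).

[0] 0x1b->0x14 len=4 : 7a 69 71 68
[1] 0x07->0x11 len=8 : f5 fc 7c 0a 8b 1f e1 15
[2] 0x1f->0x24 len=3 : c4 83 a5
[3] 0x19->0x06 len=2 : 39 bd
[4] 0x07->0x00 len=7 : bd fc 7c 0a 8b 1f e1
query mem[0x17]=0xe1, mem[0x00]=0xbd, mem[0x03]=0x0a, mem[0x0f]=0x8b

MEM[0x17,0x00,0x03,0x0f] = e1 bd 0a 8b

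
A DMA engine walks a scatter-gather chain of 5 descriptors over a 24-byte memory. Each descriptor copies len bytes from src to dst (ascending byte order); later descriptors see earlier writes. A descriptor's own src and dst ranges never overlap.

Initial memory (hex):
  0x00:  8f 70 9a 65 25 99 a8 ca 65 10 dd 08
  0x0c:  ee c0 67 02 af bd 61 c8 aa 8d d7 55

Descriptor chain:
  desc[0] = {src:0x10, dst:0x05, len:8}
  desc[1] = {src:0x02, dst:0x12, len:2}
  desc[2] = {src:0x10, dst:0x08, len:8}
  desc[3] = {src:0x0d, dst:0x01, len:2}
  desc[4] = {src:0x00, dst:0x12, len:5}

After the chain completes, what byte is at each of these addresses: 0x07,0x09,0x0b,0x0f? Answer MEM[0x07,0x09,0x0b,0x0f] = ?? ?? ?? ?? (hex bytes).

MEM[0x07,0x09,0x0b,0x0f] = 61 bd 65 55

  after D0: wrote 8B at 0x05 = afbd61c8aa8dd755
  after D1: wrote 2B at 0x12 = 9a65
  after D2: wrote 8B at 0x08 = afbd9a65aa8dd755
  after D3: wrote 2B at 0x01 = 8dd7
  after D4: wrote 5B at 0x12 = 8f8dd76525
query mem[0x07]=0x61, mem[0x09]=0xbd, mem[0x0b]=0x65, mem[0x0f]=0x55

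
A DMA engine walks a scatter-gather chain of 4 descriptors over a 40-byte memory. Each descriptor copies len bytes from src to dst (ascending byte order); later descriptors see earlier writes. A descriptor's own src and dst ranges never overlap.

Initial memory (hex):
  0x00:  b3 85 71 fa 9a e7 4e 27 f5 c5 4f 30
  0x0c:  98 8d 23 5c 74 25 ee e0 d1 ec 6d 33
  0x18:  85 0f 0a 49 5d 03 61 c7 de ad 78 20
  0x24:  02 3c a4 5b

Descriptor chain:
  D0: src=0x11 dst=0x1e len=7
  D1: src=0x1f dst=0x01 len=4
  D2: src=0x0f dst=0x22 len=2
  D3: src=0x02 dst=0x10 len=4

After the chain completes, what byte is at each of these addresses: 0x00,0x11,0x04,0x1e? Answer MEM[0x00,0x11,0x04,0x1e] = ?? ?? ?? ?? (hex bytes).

MEM[0x00,0x11,0x04,0x1e] = b3 d1 ec 25

  after D0: wrote 7B at 0x1e = 25eee0d1ec6d33
  after D1: wrote 4B at 0x01 = eee0d1ec
  after D2: wrote 2B at 0x22 = 5c74
  after D3: wrote 4B at 0x10 = e0d1ece7
query mem[0x00]=0xb3, mem[0x11]=0xd1, mem[0x04]=0xec, mem[0x1e]=0x25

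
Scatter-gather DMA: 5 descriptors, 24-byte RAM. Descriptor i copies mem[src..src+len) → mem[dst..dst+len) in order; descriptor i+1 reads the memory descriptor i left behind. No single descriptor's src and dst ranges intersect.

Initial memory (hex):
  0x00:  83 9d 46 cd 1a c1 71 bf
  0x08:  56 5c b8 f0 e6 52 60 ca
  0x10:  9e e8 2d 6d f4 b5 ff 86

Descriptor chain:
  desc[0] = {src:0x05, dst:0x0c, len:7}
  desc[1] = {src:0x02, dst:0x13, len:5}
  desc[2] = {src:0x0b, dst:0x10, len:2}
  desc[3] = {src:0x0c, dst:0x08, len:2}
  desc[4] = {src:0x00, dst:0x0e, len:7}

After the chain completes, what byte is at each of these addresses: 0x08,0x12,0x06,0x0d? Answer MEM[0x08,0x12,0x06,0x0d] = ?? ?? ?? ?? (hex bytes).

  after D0: wrote 7B at 0x0c = c171bf565cb8f0
  after D1: wrote 5B at 0x13 = 46cd1ac171
  after D2: wrote 2B at 0x10 = f0c1
  after D3: wrote 2B at 0x08 = c171
  after D4: wrote 7B at 0x0e = 839d46cd1ac171
query mem[0x08]=0xc1, mem[0x12]=0x1a, mem[0x06]=0x71, mem[0x0d]=0x71

MEM[0x08,0x12,0x06,0x0d] = c1 1a 71 71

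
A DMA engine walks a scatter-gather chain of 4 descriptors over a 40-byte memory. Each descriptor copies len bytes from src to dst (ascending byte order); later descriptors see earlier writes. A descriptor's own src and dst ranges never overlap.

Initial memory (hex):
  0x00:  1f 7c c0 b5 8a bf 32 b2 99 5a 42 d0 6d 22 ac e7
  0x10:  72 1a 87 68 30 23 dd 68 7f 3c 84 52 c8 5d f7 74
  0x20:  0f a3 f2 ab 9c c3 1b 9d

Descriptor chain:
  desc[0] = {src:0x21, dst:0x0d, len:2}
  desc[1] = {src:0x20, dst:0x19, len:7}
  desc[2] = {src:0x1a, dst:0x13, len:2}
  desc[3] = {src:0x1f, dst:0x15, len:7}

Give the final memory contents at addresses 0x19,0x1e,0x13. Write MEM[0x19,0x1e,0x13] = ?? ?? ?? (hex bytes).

  after D0: wrote 2B at 0x0d = a3f2
  after D1: wrote 7B at 0x19 = 0fa3f2ab9cc31b
  after D2: wrote 2B at 0x13 = a3f2
  after D3: wrote 7B at 0x15 = 1b0fa3f2ab9cc3
query mem[0x19]=0xab, mem[0x1e]=0xc3, mem[0x13]=0xa3

MEM[0x19,0x1e,0x13] = ab c3 a3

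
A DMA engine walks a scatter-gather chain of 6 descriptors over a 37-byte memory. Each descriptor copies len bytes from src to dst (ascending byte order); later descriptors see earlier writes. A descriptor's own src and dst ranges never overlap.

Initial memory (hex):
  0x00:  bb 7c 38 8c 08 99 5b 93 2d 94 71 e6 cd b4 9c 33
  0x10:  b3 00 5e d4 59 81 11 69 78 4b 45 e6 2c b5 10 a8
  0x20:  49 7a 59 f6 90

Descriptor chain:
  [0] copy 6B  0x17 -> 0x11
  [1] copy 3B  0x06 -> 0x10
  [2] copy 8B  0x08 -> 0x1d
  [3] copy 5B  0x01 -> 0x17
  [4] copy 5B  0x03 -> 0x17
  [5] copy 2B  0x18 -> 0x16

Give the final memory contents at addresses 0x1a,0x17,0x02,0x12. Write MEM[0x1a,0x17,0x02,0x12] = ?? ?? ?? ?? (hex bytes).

  after D0: wrote 6B at 0x11 = 69784b45e62c
  after D1: wrote 3B at 0x10 = 5b932d
  after D2: wrote 8B at 0x1d = 2d9471e6cdb49c33
  after D3: wrote 5B at 0x17 = 7c388c0899
  after D4: wrote 5B at 0x17 = 8c08995b93
  after D5: wrote 2B at 0x16 = 0899
query mem[0x1a]=0x5b, mem[0x17]=0x99, mem[0x02]=0x38, mem[0x12]=0x2d

MEM[0x1a,0x17,0x02,0x12] = 5b 99 38 2d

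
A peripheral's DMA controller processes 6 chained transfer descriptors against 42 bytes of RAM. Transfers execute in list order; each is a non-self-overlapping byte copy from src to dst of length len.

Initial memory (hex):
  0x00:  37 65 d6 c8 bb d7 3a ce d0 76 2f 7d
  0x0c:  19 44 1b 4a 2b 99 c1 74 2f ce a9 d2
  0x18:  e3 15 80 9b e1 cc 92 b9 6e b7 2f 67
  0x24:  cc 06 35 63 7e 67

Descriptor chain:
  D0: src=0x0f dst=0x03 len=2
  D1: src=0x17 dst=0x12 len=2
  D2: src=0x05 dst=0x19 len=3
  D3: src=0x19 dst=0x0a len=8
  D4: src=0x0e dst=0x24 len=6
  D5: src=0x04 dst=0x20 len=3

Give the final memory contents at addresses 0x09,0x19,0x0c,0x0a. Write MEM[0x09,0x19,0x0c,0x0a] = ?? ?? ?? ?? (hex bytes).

[0] 0x0f->0x03 len=2 : 4a 2b
[1] 0x17->0x12 len=2 : d2 e3
[2] 0x05->0x19 len=3 : d7 3a ce
[3] 0x19->0x0a len=8 : d7 3a ce e1 cc 92 b9 6e
[4] 0x0e->0x24 len=6 : cc 92 b9 6e d2 e3
[5] 0x04->0x20 len=3 : 2b d7 3a
query mem[0x09]=0x76, mem[0x19]=0xd7, mem[0x0c]=0xce, mem[0x0a]=0xd7

MEM[0x09,0x19,0x0c,0x0a] = 76 d7 ce d7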